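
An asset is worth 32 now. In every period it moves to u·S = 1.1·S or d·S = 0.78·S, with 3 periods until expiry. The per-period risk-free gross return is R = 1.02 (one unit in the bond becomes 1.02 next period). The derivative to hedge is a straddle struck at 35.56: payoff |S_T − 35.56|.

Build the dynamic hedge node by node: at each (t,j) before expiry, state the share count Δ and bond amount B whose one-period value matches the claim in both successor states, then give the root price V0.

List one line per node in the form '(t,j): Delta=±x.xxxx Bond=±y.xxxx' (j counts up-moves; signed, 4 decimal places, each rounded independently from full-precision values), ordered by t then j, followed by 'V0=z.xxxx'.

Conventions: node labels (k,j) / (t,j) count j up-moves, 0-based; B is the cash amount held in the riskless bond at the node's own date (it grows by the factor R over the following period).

(0,0): Delta=-0.2574 Bond=15.3381
(1,0): Delta=-1.0000 Bond=34.1792
(1,1): Delta=-0.0819 Bond=9.4668
(2,0): Delta=-1.0000 Bond=34.8627
(2,1): Delta=-1.0000 Bond=34.8627
(2,2): Delta=0.1351 Bond=1.2539
V0=7.1000

Since d<R<u, set p* = (R−d)/(u−d) = 0.7500; price each node as the discounted p*-expectation of its children.
Expiry values: V(3,0)=20.3743, V(3,1)=14.1443, V(3,2)=5.3584, V(3,3)=7.0320
Node (2,0) S=19.4688: V=(p*·14.1443+(1−p*)·20.3743)/1.02=15.3939; Δ=(14.1443−20.3743)/(21.4157−15.1857)=-1.0000; B=V−Δ·S=34.8627
Node (2,1) S=27.4560: V=(p*·5.3584+(1−p*)·14.1443)/1.02=7.4067; Δ=(5.3584−14.1443)/(30.2016−21.4157)=-1.0000; B=V−Δ·S=34.8627
Node (2,2) S=38.7200: V=(p*·7.0320+(1−p*)·5.3584)/1.02=6.4839; Δ=(7.0320−5.3584)/(42.5920−30.2016)=0.1351; B=V−Δ·S=1.2539
Node (1,0) S=24.9600: V=(p*·7.4067+(1−p*)·15.3939)/1.02=9.2192; Δ=(7.4067−15.3939)/(27.4560−19.4688)=-1.0000; B=V−Δ·S=34.1792
Node (1,1) S=35.2000: V=(p*·6.4839+(1−p*)·7.4067)/1.02=6.5830; Δ=(6.4839−7.4067)/(38.7200−27.4560)=-0.0819; B=V−Δ·S=9.4668
Node (0,0) S=32.0000: V=(p*·6.5830+(1−p*)·9.2192)/1.02=7.1000; Δ=(6.5830−9.2192)/(35.2000−24.9600)=-0.2574; B=V−Δ·S=15.3381
Sanity check at the root: Δ(0,0)·S0 + B(0,0) reproduces V0 = 7.1000.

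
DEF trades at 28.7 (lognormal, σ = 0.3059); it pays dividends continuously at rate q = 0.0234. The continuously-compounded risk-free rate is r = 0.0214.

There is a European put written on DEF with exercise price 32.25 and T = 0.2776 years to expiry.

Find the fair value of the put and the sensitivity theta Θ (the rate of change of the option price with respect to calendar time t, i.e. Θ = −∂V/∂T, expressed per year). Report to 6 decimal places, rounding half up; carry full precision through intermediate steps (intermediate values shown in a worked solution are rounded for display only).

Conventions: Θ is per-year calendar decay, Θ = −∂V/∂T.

price = 4.208509
Θ = -2.631785

σ√T = 0.3059·√0.2776 = 0.161172
d₁ = (ln(S/K) + (r−q+σ²/2)T) / (σ√T) = (ln(28.7/32.25) + (0.0214−0.0234+0.3059²/2)·0.2776) / 0.161172 = (-0.116621 + 0.012433) / 0.161172 = -0.646440
d₂ = d₁ − σ√T = -0.646440 − 0.161172 = -0.807612
e^{−rT} = 0.994077
e^{−qT} = 0.993525
N(−d₁) = 0.741003,  N(−d₂) = 0.790343
Put price V = K·e^{−rT}·N(−d₂) − S·e^{−qT}·N(−d₁) = 25.337591 − 21.129082 = 4.208509
φ(d₁) = (1/√(2π))·e^{−d₁²/2} = 0.323719
Θ = −S·e^{−qT}·φ(d₁)·σ/(2√T) − q·S·e^{−qT}·N(−d₁) + r·K·e^{−rT}·N(−d₂) = −2.679588 − 0.494421 + 0.542224 = -2.631785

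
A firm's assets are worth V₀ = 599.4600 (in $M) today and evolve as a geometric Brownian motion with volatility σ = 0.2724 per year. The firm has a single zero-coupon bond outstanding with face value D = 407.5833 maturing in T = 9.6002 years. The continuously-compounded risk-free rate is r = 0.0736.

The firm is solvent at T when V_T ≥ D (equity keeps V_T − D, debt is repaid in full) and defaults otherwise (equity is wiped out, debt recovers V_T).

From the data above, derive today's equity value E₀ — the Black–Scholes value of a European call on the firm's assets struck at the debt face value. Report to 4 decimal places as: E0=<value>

E0=411.0882

Equity is a call on the firm's assets struck at D = 407.5833:
d₁ = [ln(V₀/D) + (r + σ²/2)T] / (σ√T)
   = [ln(599.4600/407.5833) + (0.0736 + 0.5·0.2724²)·9.6002] / (0.2724·√9.6002)
   = [0.385784 + 1.062751] / 0.844009 = 1.716254
d₂ = d₁ − σ√T = 1.716254 − 0.844009 = 0.872245
N(d₁) = 0.956942,  N(d₂) = 0.808463,  e^(−rT) = 0.493331
E₀ = V₀·N(d₁) − D·e^(−rT)·N(d₂)
   = 599.4600·0.956942 − 407.5833·0.493331·0.808463 = 411.088173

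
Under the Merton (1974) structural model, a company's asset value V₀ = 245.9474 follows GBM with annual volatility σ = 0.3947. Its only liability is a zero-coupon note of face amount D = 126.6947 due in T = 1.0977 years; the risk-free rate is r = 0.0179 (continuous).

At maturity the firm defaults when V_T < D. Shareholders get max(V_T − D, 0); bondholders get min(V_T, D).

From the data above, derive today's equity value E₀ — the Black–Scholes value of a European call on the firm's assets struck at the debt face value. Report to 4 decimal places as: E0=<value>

Work the structural quantities from V₀ = 245.9474 against face 126.6947:
d₁ = [ln(V₀/D) + (r + σ²/2)T] / (σ√T)
   = [ln(245.9474/126.6947) + (0.0179 + 0.5·0.3947²)·1.0977] / (0.3947·√1.0977)
   = [0.663337 + 0.105153] / 0.413532 = 1.858359
d₂ = d₁ − σ√T = 1.858359 − 0.413532 = 1.444827
N(d₁) = 0.968441,  N(d₂) = 0.925747,  e^(−rT) = 0.980543
E₀ = V₀·N(d₁) − D·e^(−rT)·N(d₂)
   = 245.9474·0.968441 − 126.6947·0.980543·0.925747 = 123.180392

E0=123.1804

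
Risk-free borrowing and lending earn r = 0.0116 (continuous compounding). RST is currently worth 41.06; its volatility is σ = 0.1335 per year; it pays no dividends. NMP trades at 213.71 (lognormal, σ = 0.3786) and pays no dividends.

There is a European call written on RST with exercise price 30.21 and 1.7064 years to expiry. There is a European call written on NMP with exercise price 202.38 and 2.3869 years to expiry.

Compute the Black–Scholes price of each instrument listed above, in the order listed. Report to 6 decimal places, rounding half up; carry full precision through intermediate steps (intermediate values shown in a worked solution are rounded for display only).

[RST call K=30.21]
σ√T = 0.1335·√1.7064 = 0.174390
d₁ = (ln(S/K) + (r+σ²/2)T) / (σ√T) = (ln(41.06/30.21) + (0.0116+0.1335²/2)·1.7064) / 0.174390 = (0.306861 + 0.035000) / 0.174390 = 1.960328
d₂ = d₁ − σ√T = 1.960328 − 0.174390 = 1.785937
e^{−rT} = 0.980400
N(d₁) = 0.975021,  N(d₂) = 0.962945
price = S·N(d₁) − K·e^{−rT}·N(d₂) = 40.034372 − 28.520413 = 11.513959
[NMP call K=202.38]
σ√T = 0.3786·√2.3869 = 0.584922
d₁ = (ln(S/K) + (r+σ²/2)T) / (σ√T) = (ln(213.71/202.38) + (0.0116+0.3786²/2)·2.3869) / 0.584922 = (0.054473 + 0.198755) / 0.584922 = 0.432926
d₂ = d₁ − σ√T = 0.432926 − 0.584922 = -0.151996
e^{−rT} = 0.972692
N(d₁) = 0.667466,  N(d₂) = 0.439595
price = S·N(d₁) − K·e^{−rT}·N(d₂) = 142.644070 − 86.535754 = 56.108317

price(RST call K=30.21) = 11.513959
price(NMP call K=202.38) = 56.108317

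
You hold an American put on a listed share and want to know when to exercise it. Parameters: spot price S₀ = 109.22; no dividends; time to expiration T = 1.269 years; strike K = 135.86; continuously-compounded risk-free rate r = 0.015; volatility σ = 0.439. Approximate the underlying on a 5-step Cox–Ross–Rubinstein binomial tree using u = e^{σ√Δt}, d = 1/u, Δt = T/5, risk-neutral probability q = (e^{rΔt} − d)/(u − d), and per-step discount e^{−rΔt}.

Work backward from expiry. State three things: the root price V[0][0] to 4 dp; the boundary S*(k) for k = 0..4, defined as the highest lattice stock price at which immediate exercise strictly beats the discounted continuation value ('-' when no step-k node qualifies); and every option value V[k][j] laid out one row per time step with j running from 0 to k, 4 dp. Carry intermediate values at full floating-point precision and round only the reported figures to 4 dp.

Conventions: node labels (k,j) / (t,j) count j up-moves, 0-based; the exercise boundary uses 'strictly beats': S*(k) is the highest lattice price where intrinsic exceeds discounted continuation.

price = 37.2418
boundary = - - 70.1784 87.5493 109.2200
tree:
37.2418
50.6019 21.4544
65.6816 32.8544 7.8964
79.6059 48.3107 14.5038 0.0000
90.7675 65.6816 26.6400 0.0000 0.0000
99.7144 79.6059 48.3107 0.0000 0.0000 0.0000

Δt=0.25380  u=1.24753  d=0.80159  q=0.45349  discount=0.99620
step 5 (expiry): payoffs max(K−S,0) = 99.7144 79.6059 48.3107 0.0000 0.0000 0.0000
step 4: (k=4,j=0): S=45.0925, K−S=90.7675, hold=90.2512 ⇒ V=90.7675 exercise | (k=4,j=1): S=70.1784, K−S=65.6816, hold=65.1654 ⇒ V=65.6816 exercise | (k=4,j=2): S=109.2200, K−S=26.6400, hold=26.3021 ⇒ V=26.6400 exercise | (k=4,j=3): S=169.9812, K−S=0.0000, hold=0.0000 ⇒ V=0.0000 continue | (k=4,j=4): S=264.5451, K−S=0.0000, hold=0.0000 ⇒ V=0.0000 continue  boundary S*=109.2200
step 3: (k=3,j=0): S=56.2541, K−S=79.6059, hold=79.0897 ⇒ V=79.6059 exercise | (k=3,j=1): S=87.5493, K−S=48.3107, hold=47.7944 ⇒ V=48.3107 exercise | (k=3,j=2): S=136.2547, K−S=0.0000, hold=14.5038 ⇒ V=14.5038 continue | (k=3,j=3): S=212.0559, K−S=0.0000, hold=0.0000 ⇒ V=0.0000 continue  boundary S*=87.5493
step 2: (k=2,j=0): S=70.1784, K−S=65.6816, hold=65.1654 ⇒ V=65.6816 exercise | (k=2,j=1): S=109.2200, K−S=26.6400, hold=32.8544 ⇒ V=32.8544 continue | (k=2,j=2): S=169.9812, K−S=0.0000, hold=7.8964 ⇒ V=7.8964 continue  boundary S*=70.1784
step 1: (k=1,j=0): S=87.5493, K−S=48.3107, hold=50.6019 ⇒ V=50.6019 continue | (k=1,j=1): S=136.2547, K−S=0.0000, hold=21.4544 ⇒ V=21.4544 continue  boundary S*=-
step 0: (k=0,j=0): S=109.2200, K−S=26.6400, hold=37.2418 ⇒ V=37.2418 continue  boundary S*=-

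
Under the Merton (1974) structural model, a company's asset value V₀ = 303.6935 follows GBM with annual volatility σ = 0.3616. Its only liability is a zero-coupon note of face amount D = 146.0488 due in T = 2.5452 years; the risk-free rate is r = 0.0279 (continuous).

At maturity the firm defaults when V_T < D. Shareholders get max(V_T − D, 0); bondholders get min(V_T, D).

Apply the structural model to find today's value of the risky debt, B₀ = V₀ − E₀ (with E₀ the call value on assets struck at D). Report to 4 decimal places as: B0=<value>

Work the structural quantities from V₀ = 303.6935 against face 146.0488:
d₁ = [ln(V₀/D) + (r + σ²/2)T] / (σ√T)
   = [ln(303.6935/146.0488) + (0.0279 + 0.5·0.3616²)·2.5452] / (0.3616·√2.5452)
   = [0.732078 + 0.237409] / 0.576885 = 1.680555
d₂ = d₁ − σ√T = 1.680555 − 0.576885 = 1.103670
N(d₁) = 0.953575,  N(d₂) = 0.865132,  e^(−rT) = 0.931452
E₀ = V₀·N(d₁) − D·e^(−rT)·N(d₂)
   = 303.6935·0.953575 − 146.0488·0.931452·0.865132 = 171.904355
B₀ = V₀ − E₀ = 303.6935 − 171.904355 = 131.789145

B0=131.7891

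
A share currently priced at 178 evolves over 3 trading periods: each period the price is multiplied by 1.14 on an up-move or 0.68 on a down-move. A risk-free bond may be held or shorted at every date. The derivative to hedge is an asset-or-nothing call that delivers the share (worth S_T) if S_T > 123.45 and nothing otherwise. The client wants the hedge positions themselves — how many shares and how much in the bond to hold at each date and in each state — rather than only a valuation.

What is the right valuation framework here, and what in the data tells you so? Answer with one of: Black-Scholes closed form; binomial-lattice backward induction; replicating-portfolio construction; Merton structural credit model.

Key observation: what is demanded is not a single number but the (Δ, B) position at each node of the 1.14/0.68 tree starting at 178; constructing those positions is the replicating-portfolio method.

framework: replicating-portfolio construction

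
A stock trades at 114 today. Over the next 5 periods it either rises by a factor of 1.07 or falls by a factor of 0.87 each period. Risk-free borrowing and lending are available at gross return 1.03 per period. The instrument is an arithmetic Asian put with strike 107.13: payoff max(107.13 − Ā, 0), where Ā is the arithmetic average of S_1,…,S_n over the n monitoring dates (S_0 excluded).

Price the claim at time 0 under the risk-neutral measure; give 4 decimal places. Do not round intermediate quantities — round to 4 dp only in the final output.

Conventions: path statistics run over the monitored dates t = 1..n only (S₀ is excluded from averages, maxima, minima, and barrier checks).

price = 0.9715

No-arbitrage gives p* = (R−d)/(u−d) = 0.8000: enumerate every path, weight its payoff by its p*-probability, and discount by R^5.
Enumerate all 2^5 = 32 price paths (U = up ×1.07, D = down ×0.87); each path with k up-moves has probability p*^k·(1−p*)^(5−k).
DDDDD: Ā=76.5333, payoff=30.5967, prob=0.000320
UDDDD: Ā=94.1271, payoff=13.0029, prob=0.001280
DUDDD: Ā=89.5671, payoff=17.5629, prob=0.001280
UUDDD: Ā=110.1572, payoff=0.0000, prob=0.005120
DDUDD: Ā=85.5999, payoff=21.5301, prob=0.001280
UDUDD: Ā=105.2780, payoff=1.8520, prob=0.005120
DUUDD: Ā=100.7180, payoff=6.4120, prob=0.005120
UUUDD: Ā=123.8716, payoff=0.0000, prob=0.020480
DDDUD: Ā=82.1484, payoff=24.9816, prob=0.001280
UDDUD: Ā=101.0331, payoff=6.0969, prob=0.005120
DUDUD: Ā=96.4731, payoff=10.6569, prob=0.005120
UUDUD: Ā=118.6509, payoff=0.0000, prob=0.020480
DDUUD: Ā=92.5059, payoff=14.6241, prob=0.005120
UDUUD: Ā=113.7717, payoff=0.0000, prob=0.020480
DUUUD: Ā=109.2117, payoff=0.0000, prob=0.020480
UUUUD: Ā=134.3178, payoff=0.0000, prob=0.081920
DDDDU: Ā=79.1457, payoff=27.9843, prob=0.001280
UDDDU: Ā=97.3401, payoff=9.7899, prob=0.005120
DUDDU: Ā=92.7801, payoff=14.3499, prob=0.005120
UUDDU: Ā=114.1088, payoff=0.0000, prob=0.020480
DDUDU: Ā=88.8129, payoff=18.3171, prob=0.005120
UDUDU: Ā=109.2296, payoff=0.0000, prob=0.020480
DUUDU: Ā=104.6696, payoff=2.4604, prob=0.020480
UUUDU: Ā=128.7316, payoff=0.0000, prob=0.081920
DDDUU: Ā=85.3614, payoff=21.7686, prob=0.005120
UDDUU: Ā=104.9847, payoff=2.1453, prob=0.020480
DUDUU: Ā=100.4247, payoff=6.7053, prob=0.020480
UUDUU: Ā=123.5109, payoff=0.0000, prob=0.081920
DDUUU: Ā=96.4575, payoff=10.6725, prob=0.020480
UDUUU: Ā=118.6317, payoff=0.0000, prob=0.081920
DUUUU: Ā=114.0717, payoff=0.0000, prob=0.081920
UUUUU: Ā=140.2950, payoff=0.0000, prob=0.327680
Price = Σ prob·payoff / R^5 = 1.126291 / 1.159274 = 0.9715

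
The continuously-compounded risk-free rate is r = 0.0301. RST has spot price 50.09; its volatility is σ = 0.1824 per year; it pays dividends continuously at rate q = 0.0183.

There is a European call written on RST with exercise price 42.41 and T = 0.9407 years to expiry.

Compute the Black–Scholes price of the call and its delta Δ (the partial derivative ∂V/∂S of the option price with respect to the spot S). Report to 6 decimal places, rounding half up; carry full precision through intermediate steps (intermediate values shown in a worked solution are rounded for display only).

σ√T = 0.1824·√0.9407 = 0.176909
d₁ = (ln(S/K) + (r−q+σ²/2)T) / (σ√T) = (ln(50.09/42.41) + (0.0301−0.0183+0.1824²/2)·0.9407) / 0.176909 = (0.166437 + 0.026749) / 0.176909 = 1.092006
d₂ = d₁ − σ√T = 1.092006 − 0.176909 = 0.915097
e^{−rT} = 0.972082
e^{−qT} = 0.982933
N(d₁) = 0.862585,  N(d₂) = 0.819930
Call price V = S·e^{−qT}·N(d₁) − K·e^{−rT}·N(d₂) = 42.469438 − 33.802417 = 8.667022
Δ = e^{−qT}·N(d₁) = 0.847863

price = 8.667022
Δ = 0.847863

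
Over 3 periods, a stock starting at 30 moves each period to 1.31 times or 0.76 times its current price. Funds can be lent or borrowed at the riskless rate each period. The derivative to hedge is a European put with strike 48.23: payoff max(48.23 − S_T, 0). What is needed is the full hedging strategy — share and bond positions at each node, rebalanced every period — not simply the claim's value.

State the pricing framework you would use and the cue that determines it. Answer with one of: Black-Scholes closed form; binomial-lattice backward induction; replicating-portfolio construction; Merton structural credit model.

Key observation: since the answer must list Δ and B at each node of the 1.31/0.76 lattice on 30, the replicating-portfolio method — solving the two-state system at every node — is the one that applies.

framework: replicating-portfolio construction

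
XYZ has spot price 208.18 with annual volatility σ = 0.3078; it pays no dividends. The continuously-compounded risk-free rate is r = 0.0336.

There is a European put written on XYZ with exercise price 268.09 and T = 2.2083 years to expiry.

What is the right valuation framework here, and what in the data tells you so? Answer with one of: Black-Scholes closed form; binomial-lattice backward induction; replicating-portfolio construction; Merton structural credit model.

Key observation: the strike-268.09 put on XYZ is European-exercise on a continuously-modelled lognormal underlying, so its value is a single closed-form evaluation.

framework: Black-Scholes closed form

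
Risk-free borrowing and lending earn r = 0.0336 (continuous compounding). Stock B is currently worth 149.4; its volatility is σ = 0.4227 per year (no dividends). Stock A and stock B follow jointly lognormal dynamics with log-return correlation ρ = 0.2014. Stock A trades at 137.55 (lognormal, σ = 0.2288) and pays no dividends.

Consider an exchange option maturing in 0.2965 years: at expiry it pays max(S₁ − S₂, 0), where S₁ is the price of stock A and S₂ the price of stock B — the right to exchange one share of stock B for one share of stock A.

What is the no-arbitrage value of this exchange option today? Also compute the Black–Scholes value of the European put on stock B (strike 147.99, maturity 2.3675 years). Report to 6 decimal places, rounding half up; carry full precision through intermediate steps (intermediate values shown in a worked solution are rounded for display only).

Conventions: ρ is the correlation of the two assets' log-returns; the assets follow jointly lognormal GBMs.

σ_eff = √(σ₁² + σ₂² − 2ρσ₁σ₂) = √(0.2288² + 0.4227² − 2·0.2014·0.2288·0.4227) = 0.438256
d₁ = (ln(S₁/S₂) + (q₂ − q₁ + σ_eff²/2)T) / (σ_eff√T) = (ln(137.55/149.4) + (0.0 − 0.0 + 0.096034)·0.2965) / 0.238638 = -0.226978
d₂ = d₁ − σ_eff√T = -0.226978 − 0.238638 = -0.465616
N(d₁) = 0.410220,  N(d₂) = 0.320745
V = S₁·e^{−q₁T}·N(d₁) − S₂·e^{−q₂T}·N(d₂) = 56.425825 − 47.919316 = 8.506509
[vanilla: stock B put K=147.99]
σ√T = 0.4227·√2.3675 = 0.650395
d₁ = (ln(S/K) + (r+σ²/2)T) / (σ√T) = (ln(149.4/147.99) + (0.0336+0.4227²/2)·2.3675) / 0.650395 = (0.009483 + 0.291055) / 0.650395 = 0.462084
d₂ = d₁ − σ√T = 0.462084 − 0.650395 = -0.188311
e^{−rT} = 0.923534
N(−d₁) = 0.322010,  N(−d₂) = 0.574683
price = K·e^{−rT}·N(−d₂) − S·N(−d₁) = 78.544139 − 48.108351 = 30.435788

exchange price = 8.506509
price(stock B put K=147.99) = 30.435788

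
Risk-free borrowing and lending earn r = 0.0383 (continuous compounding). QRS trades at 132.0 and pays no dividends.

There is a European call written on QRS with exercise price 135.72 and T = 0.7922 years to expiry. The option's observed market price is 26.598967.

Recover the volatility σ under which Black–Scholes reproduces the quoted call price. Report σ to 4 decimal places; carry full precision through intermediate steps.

sigma = 0.5707

At σ = 0.5707 the Black–Scholes value reproduces the quote:
σ√T = 0.5707·√0.7922 = 0.507955
d₁ = (ln(S/K) + (r+σ²/2)T) / (σ√T) = (ln(132.0/135.72) + (0.0383+0.5707²/2)·0.7922) / 0.507955 = (-0.027792 + 0.159350) / 0.507955 = 0.258996
d₂ = d₁ − σ√T = 0.258996 − 0.507955 = -0.248959
e^{−rT} = 0.970114
N(d₁) = 0.602181,  N(d₂) = 0.401696
V = S·N(d₁) − K·e^{−rT}·N(d₂) = 79.487879 − 52.888912 = 26.598967 (the observed quote) — the price is monotone increasing in volatility, hence this σ is the only solution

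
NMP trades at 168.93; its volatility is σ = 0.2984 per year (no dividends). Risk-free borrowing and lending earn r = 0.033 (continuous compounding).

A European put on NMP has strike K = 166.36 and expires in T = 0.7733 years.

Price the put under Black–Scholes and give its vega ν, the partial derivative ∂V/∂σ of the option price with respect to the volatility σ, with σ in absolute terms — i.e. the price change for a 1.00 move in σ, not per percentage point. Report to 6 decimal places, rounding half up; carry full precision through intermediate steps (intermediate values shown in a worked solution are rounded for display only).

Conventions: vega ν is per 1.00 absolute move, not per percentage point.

price = 14.107791
ν = 56.874848

σ√T = 0.2984·√0.7733 = 0.262405
d₁ = (ln(S/K) + (r+σ²/2)T) / (σ√T) = (ln(168.93/166.36) + (0.033+0.2984²/2)·0.7733) / 0.262405 = (0.015330 + 0.059947) / 0.262405 = 0.286875
d₂ = d₁ − σ√T = 0.286875 − 0.262405 = 0.024469
e^{−rT} = 0.974804
N(−d₁) = 0.387104,  N(−d₂) = 0.490239
Put price V = K·e^{−rT}·N(−d₂) − S·N(−d₁) = 79.501282 − 65.393491 = 14.107791
φ(d₁) = (1/√(2π))·e^{−d₁²/2} = 0.382860
ν = S·φ(d₁)·√T = 56.874848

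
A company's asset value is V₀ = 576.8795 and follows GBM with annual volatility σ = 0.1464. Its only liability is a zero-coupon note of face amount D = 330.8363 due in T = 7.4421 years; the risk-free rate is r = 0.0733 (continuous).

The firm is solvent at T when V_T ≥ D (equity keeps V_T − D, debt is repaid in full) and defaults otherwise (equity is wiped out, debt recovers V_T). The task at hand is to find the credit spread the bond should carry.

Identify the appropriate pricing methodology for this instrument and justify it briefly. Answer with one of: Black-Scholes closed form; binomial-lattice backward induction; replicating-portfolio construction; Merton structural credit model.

Key observation: a levered firm with one bullet debt due at 7.4421 years is the canonical structural-credit setup: equity is a call on the firm's assets struck at the face value.

framework: Merton structural credit model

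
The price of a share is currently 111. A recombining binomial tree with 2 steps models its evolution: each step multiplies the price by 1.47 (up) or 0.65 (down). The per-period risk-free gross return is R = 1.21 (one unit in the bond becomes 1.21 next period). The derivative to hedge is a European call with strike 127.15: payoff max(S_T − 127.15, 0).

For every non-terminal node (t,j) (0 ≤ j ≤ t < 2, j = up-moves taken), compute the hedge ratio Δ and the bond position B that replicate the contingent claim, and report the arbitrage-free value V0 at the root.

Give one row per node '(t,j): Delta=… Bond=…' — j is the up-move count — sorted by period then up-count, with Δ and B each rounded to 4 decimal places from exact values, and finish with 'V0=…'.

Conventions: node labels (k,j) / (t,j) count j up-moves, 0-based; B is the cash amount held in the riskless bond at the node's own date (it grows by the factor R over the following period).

(0,0): Delta=0.6989 Bond=-41.6740
(1,0): Delta=0.0000 Bond=0.0000
(1,1): Delta=0.8424 Bond=-73.8374
V0=35.9037

The replicating-portfolio and risk-neutral prices coincide; use p* = (1.21−0.65)/(1.47−0.65) = 0.6829 for the latter.
At maturity the claim pays: V(2,0)=0.0000, V(2,1)=0.0000, V(2,2)=112.7099
  t=1,j=0: stock 72.1500 → up 106.0605 (V=0.0000), down 46.8975 (V=0.0000). Price 0.0000; hedge Δ=0.0000, bond B=0.0000.
  t=1,j=1: stock 163.1700 → up 239.8599 (V=112.7099), down 106.0605 (V=0.0000). Price 63.6137; hedge Δ=0.8424, bond B=-73.8374.
  t=0,j=0: stock 111.0000 → up 163.1700 (V=63.6137), down 72.1500 (V=0.0000). Price 35.9037; hedge Δ=0.6989, bond B=-41.6740.
As a check, the time-0 holding Δ(0,0)·S0 + B(0,0) comes to 35.9037 — exactly V0.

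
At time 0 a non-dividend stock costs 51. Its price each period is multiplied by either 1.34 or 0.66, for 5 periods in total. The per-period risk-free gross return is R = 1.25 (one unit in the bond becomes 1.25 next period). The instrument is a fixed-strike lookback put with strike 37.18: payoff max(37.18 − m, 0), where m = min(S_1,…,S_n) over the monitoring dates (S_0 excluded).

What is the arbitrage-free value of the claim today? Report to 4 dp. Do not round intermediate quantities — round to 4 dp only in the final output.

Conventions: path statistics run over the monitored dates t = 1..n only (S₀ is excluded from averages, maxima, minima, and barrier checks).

No-arbitrage gives p* = (R−d)/(u−d) = 0.8676: enumerate every path, weight its payoff by its p*-probability, and discount by R^5.
Enumerate all 2^5 = 32 price paths (U = up ×1.34, D = down ×0.66); each path with k up-moves has probability p*^k·(1−p*)^(5−k).
DDDDD: m=6.3869, payoff=30.7931, prob=0.000041
UDDDD: m=12.9673, payoff=24.2127, prob=0.000266
DUDDD: m=12.9673, payoff=24.2127, prob=0.000266
UUDDD: m=26.3276, payoff=10.8524, prob=0.001745
DDUDD: m=12.9673, payoff=24.2127, prob=0.000266
UDUDD: m=26.3276, payoff=10.8524, prob=0.001745
DUUDD: m=26.3276, payoff=10.8524, prob=0.001745
UUUDD: m=53.4530, payoff=0.0000, prob=0.011442
DDDUD: m=12.9673, payoff=24.2127, prob=0.000266
UDDUD: m=26.3276, payoff=10.8524, prob=0.001745
DUDUD: m=26.3276, payoff=10.8524, prob=0.001745
UUDUD: m=53.4530, payoff=0.0000, prob=0.011442
DDUUD: m=22.2156, payoff=14.9644, prob=0.001745
UDUUD: m=45.1044, payoff=0.0000, prob=0.011442
DUUUD: m=33.6600, payoff=3.5200, prob=0.011442
UUUUD: m=68.3400, payoff=0.0000, prob=0.075008
DDDDU: m=9.6771, payoff=27.5029, prob=0.000266
UDDDU: m=19.6475, payoff=17.5325, prob=0.001745
DUDDU: m=19.6475, payoff=17.5325, prob=0.001745
UUDDU: m=39.8903, payoff=0.0000, prob=0.011442
DDUDU: m=19.6475, payoff=17.5325, prob=0.001745
UDUDU: m=39.8903, payoff=0.0000, prob=0.011442
DUUDU: m=33.6600, payoff=3.5200, prob=0.011442
UUUDU: m=68.3400, payoff=0.0000, prob=0.075008
DDDUU: m=14.6623, payoff=22.5177, prob=0.001745
UDDUU: m=29.7689, payoff=7.4111, prob=0.011442
DUDUU: m=29.7689, payoff=7.4111, prob=0.011442
UUDUU: m=60.4399, payoff=0.0000, prob=0.075008
DDUUU: m=22.2156, payoff=14.9644, prob=0.011442
UDUUU: m=45.1044, payoff=0.0000, prob=0.075008
DUUUU: m=33.6600, payoff=3.5200, prob=0.075008
UUUUU: m=68.3400, payoff=0.0000, prob=0.491717
Price = Σ prob·payoff / R^5 = 0.971680 / 3.051758 = 0.3184

price = 0.3184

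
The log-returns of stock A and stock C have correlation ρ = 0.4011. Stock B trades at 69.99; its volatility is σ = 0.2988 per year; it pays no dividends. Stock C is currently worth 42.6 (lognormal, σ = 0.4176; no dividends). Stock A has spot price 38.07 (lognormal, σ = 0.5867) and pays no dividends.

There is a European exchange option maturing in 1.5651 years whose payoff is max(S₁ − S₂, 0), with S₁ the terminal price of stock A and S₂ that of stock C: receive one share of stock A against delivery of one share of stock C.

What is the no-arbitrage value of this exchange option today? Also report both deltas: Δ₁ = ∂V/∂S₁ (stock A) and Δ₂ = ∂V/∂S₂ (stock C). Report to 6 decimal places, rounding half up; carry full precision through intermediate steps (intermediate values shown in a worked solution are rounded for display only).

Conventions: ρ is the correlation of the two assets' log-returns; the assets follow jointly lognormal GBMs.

σ_eff = √(σ₁² + σ₂² − 2ρσ₁σ₂) = √(0.5867² + 0.4176² − 2·0.4011·0.5867·0.4176) = 0.567506
d₁ = (ln(S₁/S₂) + (q₂ − q₁ + σ_eff²/2)T) / (σ_eff√T) = (ln(38.07/42.6) + (0.0 − 0.0 + 0.161031)·1.5651) / 0.709972 = 0.196631
d₂ = d₁ − σ_eff√T = 0.196631 − 0.709972 = -0.513341
N(d₁) = 0.577942,  N(d₂) = 0.303856
V = S₁·e^{−q₁T}·N(d₁) − S₂·e^{−q₂T}·N(d₂) = 22.002248 − 12.944280 = 9.057967
Key observation: the rate r is irrelevant here: denominating values in stock C turns the exchange into a ratio option on S₁/S₂, and discounting at r drops out.
Δ₁ = e^{−q₁T}·N(d₁) = 0.577942;  Δ₂ = −e^{−q₂T}·N(d₂) = -0.303856

exchange price = 9.057967
Δ1 = 0.577942
Δ2 = -0.303856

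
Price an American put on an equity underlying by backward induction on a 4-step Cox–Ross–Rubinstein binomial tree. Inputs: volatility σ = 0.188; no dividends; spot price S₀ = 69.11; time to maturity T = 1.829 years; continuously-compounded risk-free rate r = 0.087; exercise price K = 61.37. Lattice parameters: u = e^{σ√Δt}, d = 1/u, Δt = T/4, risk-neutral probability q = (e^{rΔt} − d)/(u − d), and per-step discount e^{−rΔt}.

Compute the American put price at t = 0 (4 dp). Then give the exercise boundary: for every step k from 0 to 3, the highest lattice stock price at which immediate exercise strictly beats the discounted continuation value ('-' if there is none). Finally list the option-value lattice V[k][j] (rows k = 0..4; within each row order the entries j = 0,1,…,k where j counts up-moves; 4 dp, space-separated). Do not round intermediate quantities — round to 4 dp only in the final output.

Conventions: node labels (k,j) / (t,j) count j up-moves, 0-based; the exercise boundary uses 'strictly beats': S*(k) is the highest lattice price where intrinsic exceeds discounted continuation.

price = 1.4270
boundary = - - 53.5945 47.1966
tree:
1.4270
3.3848 0.3568
7.7755 0.9967 0.0000
14.1734 2.7838 0.0000 0.0000
19.8076 7.7755 0.0000 0.0000 0.0000

Δt=0.45725, u=1.13556, d=0.88062, q=0.62745, disc=e^(-rΔt)=0.96100
k=4 terminal: V=max(K-S,0) → 19.8076 7.7755 0.0000 0.0000 0.0000
k=3: j=0 S=47.1966 intr=14.1734 cont=11.7800 V=14.1734[EX]; j=1 S=60.8598 intr=0.5102 cont=2.7838 V=2.7838[hold]; j=2 S=78.4786 intr=0.0000 cont=0.0000 V=0.0000[hold]; j=3 S=101.1979 intr=0.0000 cont=0.0000 V=0.0000[hold]  S*(3)=47.1966
k=2: j=0 S=53.5945 intr=7.7755 cont=6.7530 V=7.7755[EX]; j=1 S=69.1100 intr=0.0000 cont=0.9967 V=0.9967[hold]; j=2 S=89.1171 intr=0.0000 cont=0.0000 V=0.0000[hold]  S*(2)=53.5945
k=1: j=0 S=60.8598 intr=0.5102 cont=3.3848 V=3.3848[hold]; j=1 S=78.4786 intr=0.0000 cont=0.3568 V=0.3568[hold]  S*(1)=-
k=0: j=0 S=69.1100 intr=0.0000 cont=1.4270 V=1.4270[hold]  S*(0)=-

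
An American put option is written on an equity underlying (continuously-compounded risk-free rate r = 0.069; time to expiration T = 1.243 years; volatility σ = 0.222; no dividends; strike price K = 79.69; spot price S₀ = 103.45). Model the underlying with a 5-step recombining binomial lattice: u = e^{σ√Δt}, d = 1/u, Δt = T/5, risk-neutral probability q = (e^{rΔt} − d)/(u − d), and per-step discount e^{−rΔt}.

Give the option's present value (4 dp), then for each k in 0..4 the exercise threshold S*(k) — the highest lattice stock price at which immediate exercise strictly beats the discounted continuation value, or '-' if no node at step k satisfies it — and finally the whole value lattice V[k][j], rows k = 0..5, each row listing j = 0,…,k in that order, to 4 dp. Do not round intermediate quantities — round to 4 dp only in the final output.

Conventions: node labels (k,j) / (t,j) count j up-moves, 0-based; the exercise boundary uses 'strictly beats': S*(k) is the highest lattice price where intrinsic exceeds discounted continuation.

price = 0.9575
boundary = - - - - 66.4423
tree:
0.9575
1.9107 0.2088
3.7446 0.4724 0.0000
7.1637 1.0688 0.0000 0.0000
13.2477 2.4181 0.0000 0.0000 0.0000
20.2097 5.4709 0.0000 0.0000 0.0000 0.0000

Δt=0.24860  u=1.11705  d=0.89522  q=0.55035  discount=0.98299
step 5 (expiry): payoffs max(K−S,0) = 20.2097 5.4709 0.0000 0.0000 0.0000 0.0000
step 4: (k=4,j=0): S=66.4423, K−S=13.2477, hold=11.8924 ⇒ V=13.2477 exercise | (k=4,j=1): S=82.9063, K−S=0.0000, hold=2.4181 ⇒ V=2.4181 continue | (k=4,j=2): S=103.4500, K−S=0.0000, hold=0.0000 ⇒ V=0.0000 continue | (k=4,j=3): S=129.0843, K−S=0.0000, hold=0.0000 ⇒ V=0.0000 continue | (k=4,j=4): S=161.0707, K−S=0.0000, hold=0.0000 ⇒ V=0.0000 continue  boundary S*=66.4423
step 3: (k=3,j=0): S=74.2191, K−S=5.4709, hold=7.1637 ⇒ V=7.1637 continue | (k=3,j=1): S=92.6102, K−S=0.0000, hold=1.0688 ⇒ V=1.0688 continue | (k=3,j=2): S=115.5585, K−S=0.0000, hold=0.0000 ⇒ V=0.0000 continue | (k=3,j=3): S=144.1933, K−S=0.0000, hold=0.0000 ⇒ V=0.0000 continue  boundary S*=-
step 2: (k=2,j=0): S=82.9063, K−S=0.0000, hold=3.7446 ⇒ V=3.7446 continue | (k=2,j=1): S=103.4500, K−S=0.0000, hold=0.4724 ⇒ V=0.4724 continue | (k=2,j=2): S=129.0843, K−S=0.0000, hold=0.0000 ⇒ V=0.0000 continue  boundary S*=-
step 1: (k=1,j=0): S=92.6102, K−S=0.0000, hold=1.9107 ⇒ V=1.9107 continue | (k=1,j=1): S=115.5585, K−S=0.0000, hold=0.2088 ⇒ V=0.2088 continue  boundary S*=-
step 0: (k=0,j=0): S=103.4500, K−S=0.0000, hold=0.9575 ⇒ V=0.9575 continue  boundary S*=-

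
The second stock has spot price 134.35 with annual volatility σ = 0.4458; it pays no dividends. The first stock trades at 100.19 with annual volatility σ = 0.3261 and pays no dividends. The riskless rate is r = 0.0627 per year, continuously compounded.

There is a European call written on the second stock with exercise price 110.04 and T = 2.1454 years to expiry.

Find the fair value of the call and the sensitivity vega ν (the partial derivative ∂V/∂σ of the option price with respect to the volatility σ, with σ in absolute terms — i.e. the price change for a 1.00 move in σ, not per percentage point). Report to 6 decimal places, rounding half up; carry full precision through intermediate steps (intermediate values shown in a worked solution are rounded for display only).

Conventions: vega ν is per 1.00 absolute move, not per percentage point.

price = 52.188454
ν = 55.251802

σ√T = 0.4458·√2.1454 = 0.652971
d₁ = (ln(S/K) + (r+σ²/2)T) / (σ√T) = (ln(134.35/110.04) + (0.0627+0.4458²/2)·2.1454) / 0.652971 = (0.199604 + 0.347702) / 0.652971 = 0.838179
d₂ = d₁ − σ√T = 0.838179 − 0.652971 = 0.185207
e^{−rT} = 0.874138
N(d₁) = 0.799035,  N(d₂) = 0.573467
Call price V = S·N(d₁) − K·e^{−rT}·N(d₂) = 107.350333 − 55.161879 = 52.188454
φ(d₁) = (1/√(2π))·e^{−d₁²/2} = 0.280773
ν = S·φ(d₁)·√T = 55.251802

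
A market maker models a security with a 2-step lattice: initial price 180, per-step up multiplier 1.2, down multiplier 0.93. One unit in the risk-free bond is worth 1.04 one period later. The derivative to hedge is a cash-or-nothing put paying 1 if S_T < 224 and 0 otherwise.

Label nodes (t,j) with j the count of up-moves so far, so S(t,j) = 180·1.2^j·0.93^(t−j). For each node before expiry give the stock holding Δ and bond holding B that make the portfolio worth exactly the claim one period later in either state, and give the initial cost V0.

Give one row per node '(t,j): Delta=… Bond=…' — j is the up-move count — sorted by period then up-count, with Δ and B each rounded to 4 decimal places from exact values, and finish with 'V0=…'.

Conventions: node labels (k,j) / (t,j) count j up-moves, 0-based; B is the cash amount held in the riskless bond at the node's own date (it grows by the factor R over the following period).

(0,0): Delta=-0.0081 Bond=2.2220
(1,0): Delta=0.0000 Bond=0.9615
(1,1): Delta=-0.0171 Bond=4.2735
V0=0.7711

No-arbitrage ⇒ martingale measure with p* = (R−d)/(u−d) = 0.4074.
At maturity the claim pays: V(2,0)=1.0000, V(2,1)=1.0000, V(2,2)=0.0000
(1,0): S=167.4000. Δ = (V_up−V_dn)/(S_up−S_dn) = (1.0000−1.0000)/(200.8800−155.6820) = 0.0000. V = [p*·1.0000 + (1−p*)·1.0000]/1.04 = 0.9615. B = V − Δ·S = 0.9615.
(1,1): S=216.0000. Δ = (V_up−V_dn)/(S_up−S_dn) = (0.0000−1.0000)/(259.2000−200.8800) = -0.0171. V = [p*·0.0000 + (1−p*)·1.0000]/1.04 = 0.5698. B = V − Δ·S = 4.2735.
(0,0): S=180.0000. Δ = (V_up−V_dn)/(S_up−S_dn) = (0.5698−0.9615)/(216.0000−167.4000) = -0.0081. V = [p*·0.5698 + (1−p*)·0.9615]/1.04 = 0.7711. B = V − Δ·S = 2.2220.
As a check, the time-0 holding Δ(0,0)·S0 + B(0,0) comes to 0.7711 — exactly V0.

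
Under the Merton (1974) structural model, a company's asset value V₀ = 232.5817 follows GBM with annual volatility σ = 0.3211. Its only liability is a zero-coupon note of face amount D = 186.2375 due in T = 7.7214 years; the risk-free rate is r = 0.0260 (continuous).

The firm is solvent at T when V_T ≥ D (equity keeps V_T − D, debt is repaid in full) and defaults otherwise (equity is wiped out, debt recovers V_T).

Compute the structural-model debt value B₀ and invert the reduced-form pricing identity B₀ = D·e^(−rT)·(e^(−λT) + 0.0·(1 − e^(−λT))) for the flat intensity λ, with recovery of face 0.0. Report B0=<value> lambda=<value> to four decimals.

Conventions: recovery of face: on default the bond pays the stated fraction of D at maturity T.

Apply the equity-as-call identities (strike 186.2375, horizon 7.7214 years):
d₁ = [ln(V₀/D) + (r + σ²/2)T] / (σ√T)
   = [ln(232.5817/186.2375) + (0.0260 + 0.5·0.3211²)·7.7214] / (0.3211·√7.7214)
   = [0.222219 + 0.598815] / 0.892254 = 0.920179
d₂ = d₁ − σ√T = 0.920179 − 0.892254 = 0.027926
N(d₁) = 0.821261,  N(d₂) = 0.511139,  e^(−rT) = 0.818112
E₀ = V₀·N(d₁) − D·e^(−rT)·N(d₂)
   = 232.5817·0.821261 − 186.2375·0.818112·0.511139 = 113.131402
B₀ = V₀ − E₀ = 232.5817 − 113.131402 = 119.450298
e^(−λT) = (B₀·e^(rT)/D − 0)/(1 − 0) = (119.4503·1.222327/186.2375 − 0)/1 = 0.78398456
λ = −ln(0.78398456)/7.7214 = 0.031518

B0=119.4503 lambda=0.0315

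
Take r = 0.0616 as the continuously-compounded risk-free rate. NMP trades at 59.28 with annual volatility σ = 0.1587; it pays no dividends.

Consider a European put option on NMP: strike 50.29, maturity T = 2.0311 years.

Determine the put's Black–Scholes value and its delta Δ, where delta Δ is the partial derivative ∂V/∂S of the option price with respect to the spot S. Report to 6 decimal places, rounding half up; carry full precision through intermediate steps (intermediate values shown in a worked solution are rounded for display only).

σ√T = 0.1587·√2.0311 = 0.226174
d₁ = (ln(S/K) + (r+σ²/2)T) / (σ√T) = (ln(59.28/50.29) + (0.0616+0.1587²/2)·2.0311) / 0.226174 = (0.164466 + 0.150693) / 0.226174 = 1.393436
d₂ = d₁ − σ√T = 1.393436 − 0.226174 = 1.167262
e^{−rT} = 0.882395
N(−d₁) = 0.081744,  N(−d₂) = 0.121552
Put price V = K·e^{−rT}·N(−d₂) − S·N(−d₁) = 5.393963 − 4.845788 = 0.548175
Δ = −N(−d₁) = -0.081744

price = 0.548175
Δ = -0.081744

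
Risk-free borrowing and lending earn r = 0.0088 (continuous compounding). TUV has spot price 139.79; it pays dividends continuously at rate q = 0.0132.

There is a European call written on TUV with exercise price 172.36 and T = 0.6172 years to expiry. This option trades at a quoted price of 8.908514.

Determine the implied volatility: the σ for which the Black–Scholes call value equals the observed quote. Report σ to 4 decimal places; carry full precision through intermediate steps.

At σ = 0.4448 the Black–Scholes value reproduces the quote:
σ√T = 0.4448·√0.6172 = 0.349444
d₁ = (ln(S/K) + (r−q+σ²/2)T) / (σ√T) = (ln(139.79/172.36) + (0.0088−0.0132+0.4448²/2)·0.6172) / 0.349444 = (-0.209444 + 0.058340) / 0.349444 = -0.432413
d₂ = d₁ − σ√T = -0.432413 − 0.349444 = -0.781857
e^{−rT} = 0.994583
e^{−qT} = 0.991886
N(d₁) = 0.332721,  N(d₂) = 0.217149
V = S·e^{−qT}·N(d₁) − K·e^{−rT}·N(d₂) = 46.133642 − 37.225127 = 8.908514 (matching the quote); vega is positive throughout, so no other σ reproduces this price

sigma = 0.4448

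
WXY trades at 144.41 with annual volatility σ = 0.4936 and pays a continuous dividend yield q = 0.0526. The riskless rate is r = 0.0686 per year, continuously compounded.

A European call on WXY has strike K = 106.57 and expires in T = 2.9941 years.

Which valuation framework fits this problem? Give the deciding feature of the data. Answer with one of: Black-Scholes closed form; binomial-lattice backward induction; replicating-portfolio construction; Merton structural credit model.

Key observation: everything needed for the exact continuous-time valuation of the European call on WXY (strike 106.57) is given, and no feature rules the closed form out.

framework: Black-Scholes closed form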